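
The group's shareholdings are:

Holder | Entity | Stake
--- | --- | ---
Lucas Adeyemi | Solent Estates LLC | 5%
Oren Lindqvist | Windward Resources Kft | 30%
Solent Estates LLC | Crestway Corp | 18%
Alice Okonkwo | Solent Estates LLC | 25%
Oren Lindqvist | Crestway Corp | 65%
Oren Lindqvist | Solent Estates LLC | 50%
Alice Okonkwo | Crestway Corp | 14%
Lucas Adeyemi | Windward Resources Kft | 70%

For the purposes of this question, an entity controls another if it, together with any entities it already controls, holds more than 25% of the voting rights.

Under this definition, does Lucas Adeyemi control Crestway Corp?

Lucas holds 70% of Windward, so Lucas controls Windward.
Neither Lucas nor any entity Lucas controls holds any voting interest in Crestway.
So Lucas does not control Crestway.

No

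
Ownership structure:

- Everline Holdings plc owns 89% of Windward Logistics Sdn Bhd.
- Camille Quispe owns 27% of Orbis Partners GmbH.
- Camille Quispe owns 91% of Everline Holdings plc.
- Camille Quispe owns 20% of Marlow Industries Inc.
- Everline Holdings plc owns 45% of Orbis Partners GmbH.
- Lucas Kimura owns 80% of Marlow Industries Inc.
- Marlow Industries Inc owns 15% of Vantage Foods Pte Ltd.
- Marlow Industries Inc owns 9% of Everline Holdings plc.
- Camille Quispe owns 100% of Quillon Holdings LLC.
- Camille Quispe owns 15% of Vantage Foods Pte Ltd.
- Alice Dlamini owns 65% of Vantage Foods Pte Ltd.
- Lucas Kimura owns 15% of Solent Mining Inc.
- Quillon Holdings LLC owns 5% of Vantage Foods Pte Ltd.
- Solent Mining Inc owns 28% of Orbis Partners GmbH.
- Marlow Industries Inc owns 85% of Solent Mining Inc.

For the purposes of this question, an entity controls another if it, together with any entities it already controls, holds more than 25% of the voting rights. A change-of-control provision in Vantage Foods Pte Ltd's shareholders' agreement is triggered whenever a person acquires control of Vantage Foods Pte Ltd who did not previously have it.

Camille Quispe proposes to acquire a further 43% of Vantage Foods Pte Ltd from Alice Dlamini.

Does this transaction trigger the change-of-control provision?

Yes

The purchase adds only to Camille's holdings (Alice's stake shrinks), so Camille is the only person who could newly come to control Vantage.
Camille holds 91% of Everline, so Camille controls Everline.
Camille holds 100% of Quillon, so Camille controls Quillon.
Everline holds 89% of Windward, so Camille controls Windward.
Camille and Everline together hold 27% + 45% = 72% of Orbis, so Camille controls Orbis.
In Vantage, Camille's side holds only 15% + 5% = 20%, not > 25%.
So before the transaction, Camille does not control Vantage.
After the purchase, Camille's direct stake in Vantage rises to 15% + 43% = 58%, and Alice's stake falls to 22%.
Camille and Quillon together hold 58% + 5% = 63% of Vantage, so Camille controls Vantage.
Camille did not control Vantage before and does after, so the clause is triggered.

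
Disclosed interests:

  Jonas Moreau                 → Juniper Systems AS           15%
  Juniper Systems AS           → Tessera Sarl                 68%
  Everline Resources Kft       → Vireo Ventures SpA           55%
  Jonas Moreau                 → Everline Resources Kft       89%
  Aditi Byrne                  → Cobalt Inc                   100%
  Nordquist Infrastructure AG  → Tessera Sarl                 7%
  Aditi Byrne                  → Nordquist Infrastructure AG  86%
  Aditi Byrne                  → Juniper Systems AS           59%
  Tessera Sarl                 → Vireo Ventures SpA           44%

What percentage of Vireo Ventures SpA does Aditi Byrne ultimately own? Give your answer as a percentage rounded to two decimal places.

Aditi reaches Vireo along 2 paths.
Via Juniper → Tessera: 59% × 68% × 44% = 17.6528%.
Via Nordquist → Tessera: 86% × 7% × 44% = 2.6488%.
Total: 17.6528% + 2.6488% = 20.3016%.
Rounded: 20.30%.

20.30%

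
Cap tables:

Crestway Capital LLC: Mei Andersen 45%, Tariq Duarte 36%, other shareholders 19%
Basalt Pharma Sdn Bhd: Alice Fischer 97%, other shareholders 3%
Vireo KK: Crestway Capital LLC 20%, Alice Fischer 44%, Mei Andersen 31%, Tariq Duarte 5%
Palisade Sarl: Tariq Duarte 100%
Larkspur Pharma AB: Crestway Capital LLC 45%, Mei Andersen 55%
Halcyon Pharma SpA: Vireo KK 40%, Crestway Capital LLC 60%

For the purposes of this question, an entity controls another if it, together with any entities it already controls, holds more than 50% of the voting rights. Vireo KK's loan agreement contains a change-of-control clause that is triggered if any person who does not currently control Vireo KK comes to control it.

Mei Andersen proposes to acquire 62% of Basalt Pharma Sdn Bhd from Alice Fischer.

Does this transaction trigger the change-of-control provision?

The purchase adds only to Mei's holdings (Alice's stake shrinks), so Mei is the only person who could newly come to control Vireo.
Mei holds 55% of Larkspur, so Mei controls Larkspur.
In Vireo, Mei's side holds only 31%, not > 50%.
So before the transaction, Mei does not control Vireo.
After the purchase, Mei holds 62% of Basalt directly, and Alice's stake falls to 35%.
Mei holds 62% of Basalt, so Mei controls Basalt.
After the transaction, Mei's side holds 31% of Vireo, not > 50%, so Mei still does not control Vireo.
No new person acquires control, so the clause is not triggered.

No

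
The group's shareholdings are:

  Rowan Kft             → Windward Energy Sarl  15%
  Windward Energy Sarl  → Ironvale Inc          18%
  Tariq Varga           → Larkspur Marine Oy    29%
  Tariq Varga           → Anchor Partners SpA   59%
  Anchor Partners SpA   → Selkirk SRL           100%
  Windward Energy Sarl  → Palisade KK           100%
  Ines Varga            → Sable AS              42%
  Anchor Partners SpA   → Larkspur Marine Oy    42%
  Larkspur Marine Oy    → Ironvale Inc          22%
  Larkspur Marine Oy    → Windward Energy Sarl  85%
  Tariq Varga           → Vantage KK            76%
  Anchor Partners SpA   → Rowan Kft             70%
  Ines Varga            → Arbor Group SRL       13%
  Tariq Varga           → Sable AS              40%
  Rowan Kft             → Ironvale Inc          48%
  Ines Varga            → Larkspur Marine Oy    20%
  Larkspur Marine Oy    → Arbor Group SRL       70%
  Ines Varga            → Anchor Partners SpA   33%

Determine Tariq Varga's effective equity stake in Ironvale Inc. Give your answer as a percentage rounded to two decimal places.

Tariq reaches Ironvale along 6 paths.
Via Anchor → Larkspur: 59% × 42% × 22% = 5.4516%.
Via Larkspur: 29% × 22% = 6.38%.
Via Anchor → Rowan → Windward: 59% × 70% × 15% × 18% = 1.1151%.
Via Anchor → Larkspur → Windward: 59% × 42% × 85% × 18% = 3.79134%.
Via Larkspur → Windward: 29% × 85% × 18% = 4.437%.
Via Anchor → Rowan: 59% × 70% × 48% = 19.824%.
Total: 5.4516% + 6.38% + 1.1151% + 3.79134% + 4.437% + 19.824% = 40.99904%.
Rounded: 41.00%.

41.00%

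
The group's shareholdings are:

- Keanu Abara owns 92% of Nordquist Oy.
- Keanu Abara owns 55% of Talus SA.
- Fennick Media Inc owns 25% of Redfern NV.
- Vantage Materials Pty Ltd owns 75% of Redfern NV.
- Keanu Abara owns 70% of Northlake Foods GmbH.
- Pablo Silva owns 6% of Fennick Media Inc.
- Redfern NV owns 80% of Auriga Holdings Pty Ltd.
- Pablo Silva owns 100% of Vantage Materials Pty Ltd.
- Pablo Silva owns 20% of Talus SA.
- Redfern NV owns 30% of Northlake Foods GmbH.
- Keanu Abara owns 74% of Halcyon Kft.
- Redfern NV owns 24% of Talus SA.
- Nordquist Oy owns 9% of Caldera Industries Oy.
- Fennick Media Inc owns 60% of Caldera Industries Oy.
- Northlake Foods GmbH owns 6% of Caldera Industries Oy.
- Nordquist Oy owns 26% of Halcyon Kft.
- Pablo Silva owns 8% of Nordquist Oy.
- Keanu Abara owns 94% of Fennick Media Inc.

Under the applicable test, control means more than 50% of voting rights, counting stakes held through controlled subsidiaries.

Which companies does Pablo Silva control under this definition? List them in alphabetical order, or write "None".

Pablo holds 100% of Vantage, so Pablo controls Vantage.
Vantage holds 75% of Redfern, so Pablo controls Redfern.
Redfern holds 80% of Auriga, so Pablo controls Auriga.
No other company's threshold is met.

Auriga Holdings Pty Ltd, Redfern NV, Vantage Materials Pty Ltd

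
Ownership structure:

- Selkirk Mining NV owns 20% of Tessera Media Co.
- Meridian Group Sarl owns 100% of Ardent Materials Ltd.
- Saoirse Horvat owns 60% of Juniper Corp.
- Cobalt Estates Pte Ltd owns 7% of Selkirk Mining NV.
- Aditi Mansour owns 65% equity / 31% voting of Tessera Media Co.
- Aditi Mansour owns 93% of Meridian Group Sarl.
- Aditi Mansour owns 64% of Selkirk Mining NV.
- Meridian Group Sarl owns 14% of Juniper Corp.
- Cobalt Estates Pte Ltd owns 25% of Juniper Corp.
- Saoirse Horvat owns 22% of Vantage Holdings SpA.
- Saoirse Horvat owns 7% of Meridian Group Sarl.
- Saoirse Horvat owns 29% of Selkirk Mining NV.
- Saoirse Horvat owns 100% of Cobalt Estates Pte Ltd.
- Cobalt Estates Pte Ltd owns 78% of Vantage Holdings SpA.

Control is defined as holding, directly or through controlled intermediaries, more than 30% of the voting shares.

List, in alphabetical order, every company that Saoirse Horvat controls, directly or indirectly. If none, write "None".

Saoirse holds 100% of Cobalt, so Saoirse controls Cobalt.
Cobalt and Saoirse together hold 78% + 22% = 100% of Vantage, so Saoirse controls Vantage.
Saoirse and Cobalt together hold 60% + 25% = 85% of Juniper, so Saoirse controls Juniper.
Saoirse and Cobalt together hold 29% + 7% = 36% of Selkirk, so Saoirse controls Selkirk.
No other company's threshold is met.

Cobalt Estates Pte Ltd, Juniper Corp, Selkirk Mining NV, Vantage Holdings SpA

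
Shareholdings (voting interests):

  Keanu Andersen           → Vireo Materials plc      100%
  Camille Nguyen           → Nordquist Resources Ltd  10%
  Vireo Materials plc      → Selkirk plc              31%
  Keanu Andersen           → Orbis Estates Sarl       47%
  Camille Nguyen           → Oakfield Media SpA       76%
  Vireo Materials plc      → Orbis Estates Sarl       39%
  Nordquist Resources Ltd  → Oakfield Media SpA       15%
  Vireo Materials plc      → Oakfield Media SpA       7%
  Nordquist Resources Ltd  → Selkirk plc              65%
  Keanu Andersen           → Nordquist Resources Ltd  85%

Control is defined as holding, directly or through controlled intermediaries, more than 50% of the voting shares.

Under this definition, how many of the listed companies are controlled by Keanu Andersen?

Keanu holds 100% of Vireo, so Keanu controls Vireo.
Keanu holds 85% of Nordquist, so Keanu controls Nordquist.
Vireo and Nordquist together hold 31% + 65% = 96% of Selkirk, so Keanu controls Selkirk.
Vireo and Keanu together hold 39% + 47% = 86% of Orbis, so Keanu controls Orbis.
No other company's threshold is met.
Keanu controls 4 companies.

4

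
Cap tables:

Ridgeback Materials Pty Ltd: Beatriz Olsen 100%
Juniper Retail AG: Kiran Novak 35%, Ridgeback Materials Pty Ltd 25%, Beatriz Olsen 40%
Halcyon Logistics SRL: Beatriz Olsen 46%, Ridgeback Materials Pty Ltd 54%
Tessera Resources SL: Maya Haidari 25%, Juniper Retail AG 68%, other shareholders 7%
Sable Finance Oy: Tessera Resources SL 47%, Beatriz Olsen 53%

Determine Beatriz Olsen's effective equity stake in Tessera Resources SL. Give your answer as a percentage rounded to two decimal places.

Beatriz reaches Tessera along 2 paths.
Via Ridgeback → Juniper: 100% × 25% × 68% = 17%.
Via Juniper: 40% × 68% = 27.2%.
Total: 17% + 27.2% = 44.2%.
Rounded: 44.20%.

44.20%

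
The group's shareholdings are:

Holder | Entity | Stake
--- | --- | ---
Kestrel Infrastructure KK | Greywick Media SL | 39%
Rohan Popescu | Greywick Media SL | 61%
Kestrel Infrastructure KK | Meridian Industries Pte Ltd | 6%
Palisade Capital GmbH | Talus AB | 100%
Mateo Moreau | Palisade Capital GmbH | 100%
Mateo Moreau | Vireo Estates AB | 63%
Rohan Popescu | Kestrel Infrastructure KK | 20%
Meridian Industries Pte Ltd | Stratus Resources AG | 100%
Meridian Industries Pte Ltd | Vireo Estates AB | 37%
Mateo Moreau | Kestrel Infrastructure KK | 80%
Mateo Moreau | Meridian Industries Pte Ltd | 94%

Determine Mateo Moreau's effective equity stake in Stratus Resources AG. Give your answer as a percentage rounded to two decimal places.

98.80%

Mateo reaches Stratus along 2 paths.
Via Kestrel → Meridian: 80% × 6% × 100% = 4.8%.
Via Meridian: 94% × 100% = 94%.
Total: 4.8% + 94% = 98.8%.
Rounded: 98.80%.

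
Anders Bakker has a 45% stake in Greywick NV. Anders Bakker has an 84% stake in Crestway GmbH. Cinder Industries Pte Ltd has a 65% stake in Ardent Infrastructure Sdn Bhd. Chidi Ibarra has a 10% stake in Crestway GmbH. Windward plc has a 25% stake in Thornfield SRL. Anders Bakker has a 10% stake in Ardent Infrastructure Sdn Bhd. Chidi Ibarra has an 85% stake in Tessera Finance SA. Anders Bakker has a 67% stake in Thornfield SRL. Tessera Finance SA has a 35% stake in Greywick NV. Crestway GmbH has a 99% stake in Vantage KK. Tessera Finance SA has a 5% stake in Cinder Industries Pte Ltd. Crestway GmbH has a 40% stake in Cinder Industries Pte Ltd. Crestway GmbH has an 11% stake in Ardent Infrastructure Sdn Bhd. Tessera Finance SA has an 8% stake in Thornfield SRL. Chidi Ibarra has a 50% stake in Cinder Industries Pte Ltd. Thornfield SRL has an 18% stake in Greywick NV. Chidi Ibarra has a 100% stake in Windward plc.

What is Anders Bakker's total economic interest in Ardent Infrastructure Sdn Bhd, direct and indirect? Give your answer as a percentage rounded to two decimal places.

Anders reaches Ardent along 3 paths.
Via Crestway: 84% × 11% = 9.24%.
Via Crestway → Cinder: 84% × 40% × 65% = 21.84%.
Direct stake: 10% = 10%.
Total: 9.24% + 21.84% + 10% = 41.08%.

41.08%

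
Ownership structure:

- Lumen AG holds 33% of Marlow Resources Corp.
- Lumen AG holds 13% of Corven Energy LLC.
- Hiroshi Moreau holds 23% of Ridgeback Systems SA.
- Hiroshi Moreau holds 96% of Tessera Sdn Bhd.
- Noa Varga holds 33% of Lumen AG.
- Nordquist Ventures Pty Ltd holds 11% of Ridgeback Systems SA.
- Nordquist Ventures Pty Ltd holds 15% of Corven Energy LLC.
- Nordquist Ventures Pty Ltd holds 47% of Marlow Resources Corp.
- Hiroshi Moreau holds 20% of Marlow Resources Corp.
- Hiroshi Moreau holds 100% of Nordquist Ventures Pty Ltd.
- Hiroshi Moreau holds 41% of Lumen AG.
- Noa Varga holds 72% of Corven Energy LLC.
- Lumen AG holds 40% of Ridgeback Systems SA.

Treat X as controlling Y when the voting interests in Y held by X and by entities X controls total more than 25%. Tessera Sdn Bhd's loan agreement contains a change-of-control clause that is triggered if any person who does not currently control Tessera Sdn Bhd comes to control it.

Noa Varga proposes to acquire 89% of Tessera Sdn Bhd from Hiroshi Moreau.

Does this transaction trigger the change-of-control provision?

Yes

The purchase adds only to Noa's holdings (Hiroshi's stake shrinks), so Noa is the only person who could newly come to control Tessera.
Noa holds 33% of Lumen, so Noa controls Lumen.
Lumen and Noa together hold 13% + 72% = 85% of Corven, so Noa controls Corven.
Lumen holds 40% of Ridgeback, so Noa controls Ridgeback.
Lumen holds 33% of Marlow, so Noa controls Marlow.
Neither Noa nor any entity Noa controls holds any voting interest in Tessera.
So before the transaction, Noa does not control Tessera.
After the purchase, Noa holds 89% of Tessera directly, and Hiroshi's stake falls to 7%.
Noa holds 89% of Tessera, so Noa controls Tessera.
Noa did not control Tessera before and does after, so the clause is triggered.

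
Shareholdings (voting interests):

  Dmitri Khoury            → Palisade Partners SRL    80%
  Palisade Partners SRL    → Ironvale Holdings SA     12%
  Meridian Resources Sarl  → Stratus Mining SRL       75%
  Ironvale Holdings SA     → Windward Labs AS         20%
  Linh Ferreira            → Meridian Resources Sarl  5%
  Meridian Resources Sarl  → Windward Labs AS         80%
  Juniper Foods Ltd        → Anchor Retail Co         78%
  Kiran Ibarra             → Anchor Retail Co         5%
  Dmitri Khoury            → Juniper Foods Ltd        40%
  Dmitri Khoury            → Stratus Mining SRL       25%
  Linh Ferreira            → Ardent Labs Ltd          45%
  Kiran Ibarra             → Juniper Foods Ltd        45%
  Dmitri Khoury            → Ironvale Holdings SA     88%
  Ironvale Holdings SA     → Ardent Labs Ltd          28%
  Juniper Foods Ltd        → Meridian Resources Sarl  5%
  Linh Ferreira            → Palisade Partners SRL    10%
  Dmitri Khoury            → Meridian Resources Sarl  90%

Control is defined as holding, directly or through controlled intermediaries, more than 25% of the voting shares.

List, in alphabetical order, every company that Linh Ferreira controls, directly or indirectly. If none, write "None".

Linh holds 45% of Ardent, so Linh controls Ardent.
No other company's threshold is met.

Ardent Labs Ltd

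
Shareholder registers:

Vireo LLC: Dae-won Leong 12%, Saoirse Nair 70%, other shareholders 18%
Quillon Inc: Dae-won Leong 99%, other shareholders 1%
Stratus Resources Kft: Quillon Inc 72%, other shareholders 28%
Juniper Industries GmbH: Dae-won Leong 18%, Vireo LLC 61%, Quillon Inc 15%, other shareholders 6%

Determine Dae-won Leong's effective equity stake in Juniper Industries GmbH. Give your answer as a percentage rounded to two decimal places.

40.17%

Dae-won reaches Juniper along 3 paths.
Direct stake: 18% = 18%.
Via Vireo: 12% × 61% = 7.32%.
Via Quillon: 99% × 15% = 14.85%.
Total: 18% + 7.32% + 14.85% = 40.17%.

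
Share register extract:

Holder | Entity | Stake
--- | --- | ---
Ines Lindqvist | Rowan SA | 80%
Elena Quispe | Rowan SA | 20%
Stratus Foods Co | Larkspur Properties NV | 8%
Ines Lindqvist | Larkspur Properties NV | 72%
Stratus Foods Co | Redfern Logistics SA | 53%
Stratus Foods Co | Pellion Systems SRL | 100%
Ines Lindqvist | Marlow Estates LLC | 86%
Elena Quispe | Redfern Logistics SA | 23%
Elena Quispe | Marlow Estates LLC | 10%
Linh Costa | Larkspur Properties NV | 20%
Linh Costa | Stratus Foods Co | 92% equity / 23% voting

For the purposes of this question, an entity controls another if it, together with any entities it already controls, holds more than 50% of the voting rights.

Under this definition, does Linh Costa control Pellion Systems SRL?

Linh's largest direct stake is 23% in Stratus, which does not meet the threshold, so Linh controls no company.
Neither Linh nor any entity Linh controls holds any voting interest in Pellion.
So Linh does not control Pellion.

No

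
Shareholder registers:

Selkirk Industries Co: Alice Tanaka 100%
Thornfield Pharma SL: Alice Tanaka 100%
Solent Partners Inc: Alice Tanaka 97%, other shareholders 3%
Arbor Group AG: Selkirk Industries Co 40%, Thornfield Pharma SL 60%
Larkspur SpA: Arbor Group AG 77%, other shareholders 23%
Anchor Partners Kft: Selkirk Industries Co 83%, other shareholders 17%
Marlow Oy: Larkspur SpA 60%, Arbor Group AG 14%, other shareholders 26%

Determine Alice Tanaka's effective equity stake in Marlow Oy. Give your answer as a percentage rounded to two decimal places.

Alice reaches Marlow along 4 paths.
Via Selkirk → Arbor → Larkspur: 100% × 40% × 77% × 60% = 18.48%.
Via Thornfield → Arbor → Larkspur: 100% × 60% × 77% × 60% = 27.72%.
Via Selkirk → Arbor: 100% × 40% × 14% = 5.6%.
Via Thornfield → Arbor: 100% × 60% × 14% = 8.4%.
Total: 18.48% + 27.72% + 5.6% + 8.4% = 60.2%.
Rounded: 60.20%.

60.20%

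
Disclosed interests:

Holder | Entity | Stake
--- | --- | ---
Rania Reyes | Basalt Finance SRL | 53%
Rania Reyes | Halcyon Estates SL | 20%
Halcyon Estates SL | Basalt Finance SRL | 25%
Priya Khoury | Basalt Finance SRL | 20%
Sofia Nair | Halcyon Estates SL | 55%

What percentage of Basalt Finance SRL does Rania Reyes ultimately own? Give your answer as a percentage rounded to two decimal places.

Rania reaches Basalt along 2 paths.
Direct stake: 53% = 53%.
Via Halcyon: 20% × 25% = 5%.
Total: 53% + 5% = 58%.
Rounded: 58.00%.

58.00%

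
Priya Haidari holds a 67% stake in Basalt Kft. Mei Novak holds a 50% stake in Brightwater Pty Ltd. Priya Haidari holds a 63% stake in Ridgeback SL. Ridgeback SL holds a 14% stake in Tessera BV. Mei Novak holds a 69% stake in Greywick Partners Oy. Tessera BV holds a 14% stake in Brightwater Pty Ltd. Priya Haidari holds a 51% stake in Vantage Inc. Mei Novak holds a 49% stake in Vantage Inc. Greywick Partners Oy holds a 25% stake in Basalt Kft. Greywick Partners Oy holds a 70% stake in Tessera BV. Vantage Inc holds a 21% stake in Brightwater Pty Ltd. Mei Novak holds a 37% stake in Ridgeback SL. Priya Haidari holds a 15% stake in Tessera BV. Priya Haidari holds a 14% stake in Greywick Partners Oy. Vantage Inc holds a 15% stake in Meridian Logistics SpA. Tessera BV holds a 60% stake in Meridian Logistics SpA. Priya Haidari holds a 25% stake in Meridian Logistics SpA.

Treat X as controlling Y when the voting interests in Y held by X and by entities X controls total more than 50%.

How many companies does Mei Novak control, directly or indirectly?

Mei holds 69% of Greywick, so Mei controls Greywick.
Greywick holds 70% of Tessera, so Mei controls Tessera.
Tessera holds 60% of Meridian, so Mei controls Meridian.
Mei and Tessera together hold 50% + 14% = 64% of Brightwater, so Mei controls Brightwater.
No other company's threshold is met.
Mei controls 4 companies.

4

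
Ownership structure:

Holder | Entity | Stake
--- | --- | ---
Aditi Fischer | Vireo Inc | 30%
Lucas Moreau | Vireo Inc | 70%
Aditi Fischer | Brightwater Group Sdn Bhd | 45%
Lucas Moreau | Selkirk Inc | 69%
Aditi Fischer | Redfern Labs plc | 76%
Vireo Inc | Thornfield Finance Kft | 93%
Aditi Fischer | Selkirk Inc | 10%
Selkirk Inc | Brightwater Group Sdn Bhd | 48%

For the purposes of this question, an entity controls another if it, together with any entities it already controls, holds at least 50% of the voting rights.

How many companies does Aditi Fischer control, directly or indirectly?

Aditi holds 76% of Redfern, so Aditi controls Redfern.
No other company's threshold is met.
Aditi controls 1 company.

1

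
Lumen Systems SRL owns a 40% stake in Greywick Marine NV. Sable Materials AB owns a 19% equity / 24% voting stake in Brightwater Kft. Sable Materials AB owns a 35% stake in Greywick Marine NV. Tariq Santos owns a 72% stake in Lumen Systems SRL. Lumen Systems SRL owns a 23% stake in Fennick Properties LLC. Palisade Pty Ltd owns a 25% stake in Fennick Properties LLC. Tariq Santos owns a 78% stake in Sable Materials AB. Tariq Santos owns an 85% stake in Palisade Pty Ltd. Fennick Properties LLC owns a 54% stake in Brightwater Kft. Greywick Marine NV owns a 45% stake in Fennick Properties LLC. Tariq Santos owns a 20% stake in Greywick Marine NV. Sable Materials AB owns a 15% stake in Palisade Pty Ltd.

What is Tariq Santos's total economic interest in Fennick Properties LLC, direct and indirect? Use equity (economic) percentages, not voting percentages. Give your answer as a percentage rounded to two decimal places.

74.98%

Tariq reaches Fennick along 6 paths.
Via Palisade: 85% × 25% = 21.25%.
Via Sable → Palisade: 78% × 15% × 25% = 2.925%.
Via Lumen → Greywick: 72% × 40% × 45% = 12.96%.
Via Sable → Greywick: 78% × 35% × 45% = 12.285%.
Via Greywick: 20% × 45% = 9%.
Via Lumen: 72% × 23% = 16.56%.
Total: 21.25% + 2.925% + 12.96% + 12.285% + 9% + 16.56% = 74.98%.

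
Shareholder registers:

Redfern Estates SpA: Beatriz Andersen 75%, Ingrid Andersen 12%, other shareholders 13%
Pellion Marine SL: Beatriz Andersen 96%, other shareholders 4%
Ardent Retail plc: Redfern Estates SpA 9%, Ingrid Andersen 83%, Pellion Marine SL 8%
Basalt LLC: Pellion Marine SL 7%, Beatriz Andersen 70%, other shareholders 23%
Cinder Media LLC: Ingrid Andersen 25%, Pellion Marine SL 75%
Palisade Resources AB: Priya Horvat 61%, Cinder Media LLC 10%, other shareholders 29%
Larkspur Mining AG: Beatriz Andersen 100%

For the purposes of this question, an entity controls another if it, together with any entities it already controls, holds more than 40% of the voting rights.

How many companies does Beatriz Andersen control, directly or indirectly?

Beatriz holds 75% of Redfern, so Beatriz controls Redfern.
Beatriz holds 96% of Pellion, so Beatriz controls Pellion.
Pellion and Beatriz together hold 7% + 70% = 77% of Basalt, so Beatriz controls Basalt.
Pellion holds 75% of Cinder, so Beatriz controls Cinder.
Beatriz holds 100% of Larkspur, so Beatriz controls Larkspur.
No other company's threshold is met.
Beatriz controls 5 companies.

5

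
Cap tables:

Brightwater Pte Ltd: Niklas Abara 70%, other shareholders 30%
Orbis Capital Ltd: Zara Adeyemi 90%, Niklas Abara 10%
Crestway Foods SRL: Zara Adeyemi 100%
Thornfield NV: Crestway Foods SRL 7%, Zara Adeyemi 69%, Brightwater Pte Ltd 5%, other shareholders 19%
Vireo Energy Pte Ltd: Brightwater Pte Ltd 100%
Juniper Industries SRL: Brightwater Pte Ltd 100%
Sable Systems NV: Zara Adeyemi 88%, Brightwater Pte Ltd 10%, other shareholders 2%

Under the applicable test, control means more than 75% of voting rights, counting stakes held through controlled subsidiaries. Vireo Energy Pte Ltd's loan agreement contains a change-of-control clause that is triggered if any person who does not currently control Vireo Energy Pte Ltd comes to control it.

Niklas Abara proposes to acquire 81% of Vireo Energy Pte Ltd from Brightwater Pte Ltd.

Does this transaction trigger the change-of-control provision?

The purchase adds only to Niklas's holdings (Brightwater's stake shrinks), so Niklas is the only person who could newly come to control Vireo.
Niklas's largest direct stake is 70% in Brightwater, which does not meet the threshold, so Niklas controls no company.
Neither Niklas nor any entity Niklas controls holds any voting interest in Vireo.
So before the transaction, Niklas does not control Vireo.
After the purchase, Niklas holds 81% of Vireo directly, and Brightwater's stake falls to 19%.
Niklas holds 81% of Vireo, so Niklas controls Vireo.
Niklas did not control Vireo before and does after, so the clause is triggered.

Yes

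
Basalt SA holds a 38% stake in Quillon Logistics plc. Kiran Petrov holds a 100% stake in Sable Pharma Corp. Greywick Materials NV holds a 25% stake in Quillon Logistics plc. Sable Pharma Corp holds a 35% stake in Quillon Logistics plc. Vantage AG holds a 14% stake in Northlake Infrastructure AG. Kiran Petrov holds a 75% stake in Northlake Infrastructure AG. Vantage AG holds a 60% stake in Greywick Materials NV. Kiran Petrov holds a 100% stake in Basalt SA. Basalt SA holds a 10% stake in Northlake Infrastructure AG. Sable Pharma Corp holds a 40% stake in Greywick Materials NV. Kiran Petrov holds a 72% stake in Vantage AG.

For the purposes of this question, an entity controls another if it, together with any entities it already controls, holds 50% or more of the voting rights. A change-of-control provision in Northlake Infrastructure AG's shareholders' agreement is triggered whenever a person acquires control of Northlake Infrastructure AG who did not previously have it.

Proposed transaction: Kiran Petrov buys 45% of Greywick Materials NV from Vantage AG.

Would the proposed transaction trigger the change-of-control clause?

No

The purchase adds only to Kiran's holdings (Vantage's stake shrinks), so Kiran is the only person who could newly come to control Northlake.
Kiran holds 72% of Vantage, so Kiran controls Vantage.
Kiran holds 100% of Basalt, so Kiran controls Basalt.
Kiran and Basalt and Vantage together hold 75% + 10% + 14% = 99% of Northlake, so Kiran controls Northlake.
So Kiran already controls Northlake before the transaction.
After the purchase, Kiran holds 45% of Greywick directly, and Vantage's stake falls to 15%.
Kiran controlled Northlake already, so this is not a new person acquiring control; every other person's position is unchanged or reduced.
No new person acquires control, so the clause is not triggered.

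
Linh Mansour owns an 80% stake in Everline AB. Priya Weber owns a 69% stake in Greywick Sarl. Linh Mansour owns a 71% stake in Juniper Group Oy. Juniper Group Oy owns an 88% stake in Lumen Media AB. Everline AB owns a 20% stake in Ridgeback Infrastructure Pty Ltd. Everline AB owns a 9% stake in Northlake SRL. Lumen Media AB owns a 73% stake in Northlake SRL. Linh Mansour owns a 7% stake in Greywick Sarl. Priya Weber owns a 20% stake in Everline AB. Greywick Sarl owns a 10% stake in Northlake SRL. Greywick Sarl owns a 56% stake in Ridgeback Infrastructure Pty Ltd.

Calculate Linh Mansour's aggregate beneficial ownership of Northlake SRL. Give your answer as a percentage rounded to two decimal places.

53.51%

Linh reaches Northlake along 3 paths.
Via Greywick: 7% × 10% = 0.7%.
Via Everline: 80% × 9% = 7.2%.
Via Juniper → Lumen: 71% × 88% × 73% = 45.6104%.
Total: 0.7% + 7.2% + 45.6104% = 53.5104%.
Rounded: 53.51%.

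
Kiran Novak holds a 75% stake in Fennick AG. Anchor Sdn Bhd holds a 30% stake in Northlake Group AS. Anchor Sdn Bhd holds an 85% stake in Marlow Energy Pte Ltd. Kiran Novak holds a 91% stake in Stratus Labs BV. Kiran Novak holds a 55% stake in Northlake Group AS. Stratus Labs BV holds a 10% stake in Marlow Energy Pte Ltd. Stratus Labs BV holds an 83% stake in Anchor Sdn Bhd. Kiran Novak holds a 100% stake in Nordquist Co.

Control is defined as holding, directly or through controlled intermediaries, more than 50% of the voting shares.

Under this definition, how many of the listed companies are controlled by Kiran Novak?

6

Kiran holds 100% of Nordquist, so Kiran controls Nordquist.
Kiran holds 91% of Stratus, so Kiran controls Stratus.
Stratus holds 83% of Anchor, so Kiran controls Anchor.
Stratus and Anchor together hold 10% + 85% = 95% of Marlow, so Kiran controls Marlow.
Kiran and Anchor together hold 55% + 30% = 85% of Northlake, so Kiran controls Northlake.
Kiran holds 75% of Fennick, so Kiran controls Fennick.
Kiran controls 6 companies.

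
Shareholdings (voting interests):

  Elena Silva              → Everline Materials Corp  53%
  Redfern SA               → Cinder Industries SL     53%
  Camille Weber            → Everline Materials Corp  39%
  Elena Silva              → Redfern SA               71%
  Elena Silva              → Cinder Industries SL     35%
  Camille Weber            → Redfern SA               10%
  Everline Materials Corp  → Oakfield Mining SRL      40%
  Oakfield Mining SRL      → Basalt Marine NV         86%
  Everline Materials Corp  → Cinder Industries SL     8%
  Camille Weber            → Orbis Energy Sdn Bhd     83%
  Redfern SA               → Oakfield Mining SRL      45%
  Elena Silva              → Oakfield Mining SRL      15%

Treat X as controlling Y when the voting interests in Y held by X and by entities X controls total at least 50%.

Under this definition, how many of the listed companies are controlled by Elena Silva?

5

Elena holds 71% of Redfern, so Elena controls Redfern.
Elena holds 53% of Everline, so Elena controls Everline.
Elena and Redfern and Everline together hold 15% + 45% + 40% = 100% of Oakfield, so Elena controls Oakfield.
Oakfield holds 86% of Basalt, so Elena controls Basalt.
Elena and Redfern and Everline together hold 35% + 53% + 8% = 96% of Cinder, so Elena controls Cinder.
No other company's threshold is met.
Elena controls 5 companies.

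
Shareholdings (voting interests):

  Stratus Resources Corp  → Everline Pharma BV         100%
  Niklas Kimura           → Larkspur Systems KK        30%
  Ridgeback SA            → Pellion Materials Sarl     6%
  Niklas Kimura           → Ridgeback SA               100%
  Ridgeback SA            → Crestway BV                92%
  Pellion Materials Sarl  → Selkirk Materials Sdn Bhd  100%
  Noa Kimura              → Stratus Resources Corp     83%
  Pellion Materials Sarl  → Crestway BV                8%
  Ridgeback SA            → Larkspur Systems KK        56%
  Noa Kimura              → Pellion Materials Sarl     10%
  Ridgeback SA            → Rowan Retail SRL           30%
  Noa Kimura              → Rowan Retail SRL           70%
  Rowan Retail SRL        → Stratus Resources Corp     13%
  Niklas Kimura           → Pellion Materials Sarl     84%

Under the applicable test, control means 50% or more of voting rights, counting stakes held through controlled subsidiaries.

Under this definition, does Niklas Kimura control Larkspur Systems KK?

Niklas holds 100% of Ridgeback, so Niklas controls Ridgeback.
Ridgeback and Niklas together hold 56% + 30% = 86% of Larkspur, so Niklas controls Larkspur.

Yes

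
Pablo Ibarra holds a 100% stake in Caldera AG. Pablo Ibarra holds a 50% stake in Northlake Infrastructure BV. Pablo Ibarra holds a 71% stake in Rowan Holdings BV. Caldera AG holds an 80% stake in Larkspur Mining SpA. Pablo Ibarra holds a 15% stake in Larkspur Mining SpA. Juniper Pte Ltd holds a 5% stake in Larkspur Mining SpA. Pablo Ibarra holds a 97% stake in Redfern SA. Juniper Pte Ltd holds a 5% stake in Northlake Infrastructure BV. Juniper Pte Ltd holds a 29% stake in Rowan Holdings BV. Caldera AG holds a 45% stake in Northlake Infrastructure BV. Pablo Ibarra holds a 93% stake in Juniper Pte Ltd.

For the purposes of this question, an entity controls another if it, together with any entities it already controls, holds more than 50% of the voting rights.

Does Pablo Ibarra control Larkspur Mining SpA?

Yes

Pablo holds 93% of Juniper, so Pablo controls Juniper.
Pablo holds 100% of Caldera, so Pablo controls Caldera.
Juniper and Pablo and Caldera together hold 5% + 15% + 80% = 100% of Larkspur, so Pablo controls Larkspur.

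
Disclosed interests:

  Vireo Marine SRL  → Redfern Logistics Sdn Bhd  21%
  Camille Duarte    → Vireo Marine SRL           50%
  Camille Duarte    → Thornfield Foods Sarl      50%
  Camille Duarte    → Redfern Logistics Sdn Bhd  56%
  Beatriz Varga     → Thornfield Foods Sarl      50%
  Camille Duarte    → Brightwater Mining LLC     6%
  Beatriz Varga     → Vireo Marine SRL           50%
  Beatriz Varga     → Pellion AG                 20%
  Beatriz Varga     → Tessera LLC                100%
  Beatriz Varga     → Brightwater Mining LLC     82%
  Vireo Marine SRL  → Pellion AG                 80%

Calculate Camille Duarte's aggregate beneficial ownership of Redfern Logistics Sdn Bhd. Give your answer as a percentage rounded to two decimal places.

Camille reaches Redfern along 2 paths.
Via Vireo: 50% × 21% = 10.5%.
Direct stake: 56% = 56%.
Total: 10.5% + 56% = 66.5%.
Rounded: 66.50%.

66.50%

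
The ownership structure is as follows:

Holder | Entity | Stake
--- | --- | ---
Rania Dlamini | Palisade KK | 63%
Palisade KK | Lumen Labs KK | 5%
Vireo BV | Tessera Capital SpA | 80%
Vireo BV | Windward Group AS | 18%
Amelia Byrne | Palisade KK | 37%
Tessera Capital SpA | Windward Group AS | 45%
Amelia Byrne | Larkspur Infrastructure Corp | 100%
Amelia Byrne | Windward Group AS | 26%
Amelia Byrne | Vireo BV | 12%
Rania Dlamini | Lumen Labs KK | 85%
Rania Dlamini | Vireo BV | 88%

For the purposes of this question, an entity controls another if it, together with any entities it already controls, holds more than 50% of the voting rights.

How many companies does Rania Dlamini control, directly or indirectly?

Rania holds 88% of Vireo, so Rania controls Vireo.
Rania holds 63% of Palisade, so Rania controls Palisade.
Vireo holds 80% of Tessera, so Rania controls Tessera.
Tessera and Vireo together hold 45% + 18% = 63% of Windward, so Rania controls Windward.
Rania and Palisade together hold 85% + 5% = 90% of Lumen, so Rania controls Lumen.
No other company's threshold is met.
Rania controls 5 companies.

5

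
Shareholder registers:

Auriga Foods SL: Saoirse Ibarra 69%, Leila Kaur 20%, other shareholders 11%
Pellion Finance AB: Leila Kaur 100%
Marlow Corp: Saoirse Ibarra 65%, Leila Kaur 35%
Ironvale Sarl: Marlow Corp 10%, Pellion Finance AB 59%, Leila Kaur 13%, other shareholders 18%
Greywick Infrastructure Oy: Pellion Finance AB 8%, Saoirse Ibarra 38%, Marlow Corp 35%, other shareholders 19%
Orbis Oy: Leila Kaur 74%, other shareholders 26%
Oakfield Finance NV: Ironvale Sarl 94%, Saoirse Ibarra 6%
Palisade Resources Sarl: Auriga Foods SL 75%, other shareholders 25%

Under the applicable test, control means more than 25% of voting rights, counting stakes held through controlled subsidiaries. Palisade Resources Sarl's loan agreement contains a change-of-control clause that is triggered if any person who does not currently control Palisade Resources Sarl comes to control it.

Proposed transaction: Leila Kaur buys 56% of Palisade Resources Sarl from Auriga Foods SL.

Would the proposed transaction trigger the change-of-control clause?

Yes

The purchase adds only to Leila's holdings (Auriga's stake shrinks), so Leila is the only person who could newly come to control Palisade.
Leila holds 100% of Pellion, so Leila controls Pellion.
Leila holds 35% of Marlow, so Leila controls Marlow.
Marlow and Pellion and Leila together hold 10% + 59% + 13% = 82% of Ironvale, so Leila controls Ironvale.
Pellion and Marlow together hold 8% + 35% = 43% of Greywick, so Leila controls Greywick.
Leila holds 74% of Orbis, so Leila controls Orbis.
Ironvale holds 94% of Oakfield, so Leila controls Oakfield.
Neither Leila nor any entity Leila controls holds any voting interest in Palisade.
So before the transaction, Leila does not control Palisade.
After the purchase, Leila holds 56% of Palisade directly, and Auriga's stake falls to 19%.
Leila holds 56% of Palisade, so Leila controls Palisade.
Leila did not control Palisade before and does after, so the clause is triggered.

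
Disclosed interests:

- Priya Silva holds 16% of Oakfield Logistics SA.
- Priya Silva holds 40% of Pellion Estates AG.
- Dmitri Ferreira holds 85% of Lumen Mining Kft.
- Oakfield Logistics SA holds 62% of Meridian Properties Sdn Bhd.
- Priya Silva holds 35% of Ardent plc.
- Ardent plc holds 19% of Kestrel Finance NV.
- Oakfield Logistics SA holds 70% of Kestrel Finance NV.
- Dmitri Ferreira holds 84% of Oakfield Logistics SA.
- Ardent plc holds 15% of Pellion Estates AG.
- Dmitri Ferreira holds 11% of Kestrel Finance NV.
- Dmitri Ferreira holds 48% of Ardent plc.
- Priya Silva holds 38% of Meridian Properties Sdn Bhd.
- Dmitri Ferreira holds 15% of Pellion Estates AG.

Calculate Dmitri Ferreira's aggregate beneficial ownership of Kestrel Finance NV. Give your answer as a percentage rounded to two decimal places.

Dmitri reaches Kestrel along 3 paths.
Via Ardent: 48% × 19% = 9.12%.
Direct stake: 11% = 11%.
Via Oakfield: 84% × 70% = 58.8%.
Total: 9.12% + 11% + 58.8% = 78.92%.

78.92%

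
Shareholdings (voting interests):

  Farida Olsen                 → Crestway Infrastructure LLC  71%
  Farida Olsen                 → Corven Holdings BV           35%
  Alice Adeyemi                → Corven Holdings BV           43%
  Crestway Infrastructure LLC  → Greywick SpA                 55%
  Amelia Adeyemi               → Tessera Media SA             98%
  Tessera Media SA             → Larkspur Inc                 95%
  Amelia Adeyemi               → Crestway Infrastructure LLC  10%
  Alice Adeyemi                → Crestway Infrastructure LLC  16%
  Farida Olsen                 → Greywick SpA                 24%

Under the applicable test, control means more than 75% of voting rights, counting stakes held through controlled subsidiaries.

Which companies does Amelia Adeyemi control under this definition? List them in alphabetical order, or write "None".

Larkspur Inc, Tessera Media SA

Amelia holds 98% of Tessera, so Amelia controls Tessera.
Tessera holds 95% of Larkspur, so Amelia controls Larkspur.
No other company's threshold is met.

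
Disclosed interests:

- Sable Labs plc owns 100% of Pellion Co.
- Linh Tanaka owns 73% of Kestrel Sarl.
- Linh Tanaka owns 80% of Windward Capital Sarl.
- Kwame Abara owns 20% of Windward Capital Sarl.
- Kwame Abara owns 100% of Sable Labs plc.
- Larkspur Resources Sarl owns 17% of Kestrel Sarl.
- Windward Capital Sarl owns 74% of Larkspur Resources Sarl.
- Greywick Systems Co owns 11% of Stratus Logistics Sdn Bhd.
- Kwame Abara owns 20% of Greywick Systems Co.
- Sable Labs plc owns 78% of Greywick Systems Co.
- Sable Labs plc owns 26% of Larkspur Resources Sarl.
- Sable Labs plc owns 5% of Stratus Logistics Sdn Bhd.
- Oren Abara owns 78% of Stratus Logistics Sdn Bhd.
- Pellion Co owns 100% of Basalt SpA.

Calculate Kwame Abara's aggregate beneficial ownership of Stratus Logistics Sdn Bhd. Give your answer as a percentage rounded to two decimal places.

15.78%

Kwame reaches Stratus along 3 paths.
Via Sable: 100% × 5% = 5%.
Via Greywick: 20% × 11% = 2.2%.
Via Sable → Greywick: 100% × 78% × 11% = 8.58%.
Total: 5% + 2.2% + 8.58% = 15.78%.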